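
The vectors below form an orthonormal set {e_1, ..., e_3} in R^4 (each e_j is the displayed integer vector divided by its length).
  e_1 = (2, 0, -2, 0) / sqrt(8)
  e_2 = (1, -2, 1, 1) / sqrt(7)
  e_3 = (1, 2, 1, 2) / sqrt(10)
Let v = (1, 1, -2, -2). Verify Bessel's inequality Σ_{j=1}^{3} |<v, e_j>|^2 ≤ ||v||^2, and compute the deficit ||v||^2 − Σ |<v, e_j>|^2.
Σ |<v, e_j>|^2 = 314/35; ||v||^2 = 10; deficit = 36/35

Write each e_j = u_j / sqrt(<u_j, u_j>) where u_j is the displayed integer vector. Then <v, e_j> = <v, u_j> / sqrt(<u_j, u_j>), so |<v, e_j>|^2 = <v, u_j>^2 / <u_j, u_j>.
Coefficients: <v, e_1> = 6/sqrt(8), <v, e_2> = -5/sqrt(7), <v, e_3> = -3/sqrt(10).
Square and sum: Σ |<v, e_j>|^2 = 314/35.
Compute ||v||^2 = v·v = 10.
Deficit = 10 − 314/35 = 36/35 ≥ 0, confirming Bessel's inequality. (The deficit equals ||v − Σ <v,e_j> e_j||^2, the squared distance from v to span{e_j}.)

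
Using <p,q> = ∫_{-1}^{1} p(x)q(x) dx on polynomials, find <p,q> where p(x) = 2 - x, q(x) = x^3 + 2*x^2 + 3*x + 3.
<p,q> = 184/15

Expand the product: p(x)·q(x) = -x^4 + x^2 + 3*x + 6.
∫_{-1}^{1} of each monomial x^k gives [2/(k+1) if k even, 0 if k odd]. Integrating term-by-term (or equivalently evaluating the antiderivative F(x) = -x^5/5 + x^3/3 + 3*x^2/2 + 6*x at the endpoints):
  F(1) − F(−1) = 229/30 − (-139/30) = 184/15.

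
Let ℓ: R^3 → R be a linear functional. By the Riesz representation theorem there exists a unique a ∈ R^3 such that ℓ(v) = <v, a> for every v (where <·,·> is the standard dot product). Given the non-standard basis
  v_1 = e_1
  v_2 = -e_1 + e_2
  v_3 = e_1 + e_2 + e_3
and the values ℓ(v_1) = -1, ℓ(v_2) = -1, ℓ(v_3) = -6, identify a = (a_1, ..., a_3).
a = (-1, -2, -3)

Write a = (a_1, ..., a_3) in the standard basis. For each basis vector v_i, ℓ(v_i) = <v_i, a> is a linear equation in the a_j's. Collect the n equations into a matrix system V a = ℓ, where row i of V is v_i (expressed in the standard basis). Since V is invertible (lower-triangular with 1s on the diagonal, up to permutation), solve by back-substitution:
  V =
[[1, 0, 0],
 [-1, 1, 0],
 [1, 1, 1]]
  V a = (-1, -1, -6)
Solving gives a = (-1, -2, -3).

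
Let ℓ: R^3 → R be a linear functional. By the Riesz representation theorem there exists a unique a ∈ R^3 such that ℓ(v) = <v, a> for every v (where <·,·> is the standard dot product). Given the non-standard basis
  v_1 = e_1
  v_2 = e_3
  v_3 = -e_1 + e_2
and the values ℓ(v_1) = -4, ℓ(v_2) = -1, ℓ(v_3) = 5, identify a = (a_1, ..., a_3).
a = (-4, 1, -1)

Write a = (a_1, ..., a_3) in the standard basis. For each basis vector v_i, ℓ(v_i) = <v_i, a> is a linear equation in the a_j's. Collect the n equations into a matrix system V a = ℓ, where row i of V is v_i (expressed in the standard basis). Since V is invertible (lower-triangular with 1s on the diagonal, up to permutation), solve by back-substitution:
  V =
[[1, 0, 0],
 [0, 0, 1],
 [-1, 1, 0]]
  V a = (-4, -1, 5)
Solving gives a = (-4, 1, -1).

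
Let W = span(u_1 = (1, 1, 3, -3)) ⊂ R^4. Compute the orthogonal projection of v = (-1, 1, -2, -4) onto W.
proj_W(v) = (3/10, 3/10, 9/10, -9/10)

Set up U = [u_1 | ... | u_1] ∈ R^(4×1). The projector onto W = col(U) is P = U (U^T U)^(-1) U^T.
Compute U^T U =
  [20],
and U^T v = (6).
Solve U^T U · c = U^T v for the coefficients: c = (3/10). The projection is proj_W(v) = U c.
Check: (v - proj_W(v)) · u_1 = 0  (should be 0).
Result: proj_W(v) = (3/10, 3/10, 9/10, -9/10).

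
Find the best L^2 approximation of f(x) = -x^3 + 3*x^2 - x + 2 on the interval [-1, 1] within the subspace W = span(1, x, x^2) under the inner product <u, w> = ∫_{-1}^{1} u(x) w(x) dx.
g(x) = 3*x^2 - 8*x/5 + 2

The best approximation g ∈ W is the orthogonal projection of f onto W. Writing g = a_0 + a_1 x + a_2 x^2, the coefficients solve the normal equations G · a = b where
  G_{ij} = <φ_i, φ_j> and b_i = <f, φ_i>, with φ_0 = 1, φ_1 = x, φ_2 = x^2.
G =
  [2, 0, 2/3]
  [0, 2/3, 0]
  [2/3, 0, 2/5],
b = (6, -16/15, 38/15).
Solving gives a_0 = 2, a_1 = -8/5, a_2 = 3, so
  g(x) = 3*x^2 - 8*x/5 + 2.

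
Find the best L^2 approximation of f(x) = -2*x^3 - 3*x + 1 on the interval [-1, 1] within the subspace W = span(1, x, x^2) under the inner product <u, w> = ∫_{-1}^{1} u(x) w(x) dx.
g(x) = 1 - 21*x/5

The best approximation g ∈ W is the orthogonal projection of f onto W. Writing g = a_0 + a_1 x + a_2 x^2, the coefficients solve the normal equations G · a = b where
  G_{ij} = <φ_i, φ_j> and b_i = <f, φ_i>, with φ_0 = 1, φ_1 = x, φ_2 = x^2.
G =
  [2, 0, 2/3]
  [0, 2/3, 0]
  [2/3, 0, 2/5],
b = (2, -14/5, 2/3).
Solving gives a_0 = 1, a_1 = -21/5, a_2 = 0, so
  g(x) = 1 - 21*x/5.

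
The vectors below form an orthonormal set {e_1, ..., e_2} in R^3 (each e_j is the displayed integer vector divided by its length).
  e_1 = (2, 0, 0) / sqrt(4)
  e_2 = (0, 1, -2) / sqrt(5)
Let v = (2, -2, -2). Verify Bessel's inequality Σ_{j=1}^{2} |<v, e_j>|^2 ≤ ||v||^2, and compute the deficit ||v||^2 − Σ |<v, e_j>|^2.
Σ |<v, e_j>|^2 = 24/5; ||v||^2 = 12; deficit = 36/5

Write each e_j = u_j / sqrt(<u_j, u_j>) where u_j is the displayed integer vector. Then <v, e_j> = <v, u_j> / sqrt(<u_j, u_j>), so |<v, e_j>|^2 = <v, u_j>^2 / <u_j, u_j>.
Coefficients: <v, e_1> = 4/sqrt(4), <v, e_2> = 2/sqrt(5).
Square and sum: Σ |<v, e_j>|^2 = 24/5.
Compute ||v||^2 = v·v = 12.
Deficit = 12 − 24/5 = 36/5 ≥ 0, confirming Bessel's inequality. (The deficit equals ||v − Σ <v,e_j> e_j||^2, the squared distance from v to span{e_j}.)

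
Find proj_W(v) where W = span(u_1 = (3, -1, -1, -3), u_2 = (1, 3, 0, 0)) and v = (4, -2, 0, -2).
proj_W(v) = (14/5, -8/5, -1, -3)

Set up U = [u_1 | ... | u_2] ∈ R^(4×2). The projector onto W = col(U) is P = U (U^T U)^(-1) U^T.
Compute U^T U =
  [20, 0]
  [0, 10],
and U^T v = (20, -2).
Solve U^T U · c = U^T v for the coefficients: c = (1, -1/5). The projection is proj_W(v) = U c.
Check: (v - proj_W(v)) · u_1 = 0  (should be 0).
Check: (v - proj_W(v)) · u_2 = 0  (should be 0).
Result: proj_W(v) = (14/5, -8/5, -1, -3).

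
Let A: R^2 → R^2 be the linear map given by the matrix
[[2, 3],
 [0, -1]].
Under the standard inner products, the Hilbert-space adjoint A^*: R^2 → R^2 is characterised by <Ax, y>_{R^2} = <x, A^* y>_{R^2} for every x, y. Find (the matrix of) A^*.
A^* = A^T =
[[2, 0],
 [3, -1]]

For real matrices with standard dot products, the defining identity <Ax, y> = <x, A^* y> gives (Ax)^T y = x^T (A^*) y, i.e. x^T A^T y = x^T (A^*) y. Since this holds for all x, y, we must have A^* = A^T. Therefore
A^* =
[[2, 0],
 [3, -1]].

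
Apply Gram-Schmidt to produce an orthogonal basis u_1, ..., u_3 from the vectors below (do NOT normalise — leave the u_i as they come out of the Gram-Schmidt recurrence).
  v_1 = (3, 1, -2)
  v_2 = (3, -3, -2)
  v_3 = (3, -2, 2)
Orthogonal basis:
  u_1 = (3, 1, -2)
  u_2 = (6/7, -26/7, -4/7)
  u_3 = (24/13, 0, 36/13)

Apply the Gram-Schmidt recurrence
  u_1 = v_1
  u_i = v_i − Σ_{j<i} ((v_i · u_j) / (u_j · u_j)) · u_j.

Step by step this gives:
  u_1 = (3, 1, -2)
  u_2 = (6/7, -26/7, -4/7)
  u_3 = (24/13, 0, 36/13)

Orthogonality check:
  u_2 · u_1 = 0 (should be 0)
  u_3 · u_1 = 0 (should be 0)
  u_3 · u_2 = 0 (should be 0)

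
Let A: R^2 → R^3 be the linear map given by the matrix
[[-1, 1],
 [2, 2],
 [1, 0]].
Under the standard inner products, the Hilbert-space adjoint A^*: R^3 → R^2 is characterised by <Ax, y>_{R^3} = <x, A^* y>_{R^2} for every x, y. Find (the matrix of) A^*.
A^* = A^T =
[[-1, 2, 1],
 [1, 2, 0]]

For real matrices with standard dot products, the defining identity <Ax, y> = <x, A^* y> gives (Ax)^T y = x^T (A^*) y, i.e. x^T A^T y = x^T (A^*) y. Since this holds for all x, y, we must have A^* = A^T. Therefore
A^* =
[[-1, 2, 1],
 [1, 2, 0]].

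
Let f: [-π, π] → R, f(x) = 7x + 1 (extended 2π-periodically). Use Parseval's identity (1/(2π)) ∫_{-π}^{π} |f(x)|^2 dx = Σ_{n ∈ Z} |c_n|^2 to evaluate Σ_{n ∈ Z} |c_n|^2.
Σ |c_n|^2 = 49π^2/3 + 1

Expand and integrate term by term over [-π, π]:
  ∫ (7x)^2 dx = 49·(2π^3/3); ∫ 2·7·(1)·x dx = 0 (odd integrand); ∫ 1^2 dx = 1·2π.
So (1/(2π)) ∫_{-π}^{π} (7x + 1)^2 dx = 49π^2/3 + 1 = 49π^2/3 + 1.
Parseval ⇒ Σ |c_n|^2 = 49π^2/3 + 1.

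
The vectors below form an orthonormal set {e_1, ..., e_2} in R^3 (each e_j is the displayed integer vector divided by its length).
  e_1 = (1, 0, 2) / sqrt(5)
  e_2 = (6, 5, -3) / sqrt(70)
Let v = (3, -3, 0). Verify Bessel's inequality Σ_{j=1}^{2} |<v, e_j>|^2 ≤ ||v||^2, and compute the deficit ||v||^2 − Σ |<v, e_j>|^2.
Σ |<v, e_j>|^2 = 27/14; ||v||^2 = 18; deficit = 225/14

Write each e_j = u_j / sqrt(<u_j, u_j>) where u_j is the displayed integer vector. Then <v, e_j> = <v, u_j> / sqrt(<u_j, u_j>), so |<v, e_j>|^2 = <v, u_j>^2 / <u_j, u_j>.
Coefficients: <v, e_1> = 3/sqrt(5), <v, e_2> = 3/sqrt(70).
Square and sum: Σ |<v, e_j>|^2 = 27/14.
Compute ||v||^2 = v·v = 18.
Deficit = 18 − 27/14 = 225/14 ≥ 0, confirming Bessel's inequality. (The deficit equals ||v − Σ <v,e_j> e_j||^2, the squared distance from v to span{e_j}.)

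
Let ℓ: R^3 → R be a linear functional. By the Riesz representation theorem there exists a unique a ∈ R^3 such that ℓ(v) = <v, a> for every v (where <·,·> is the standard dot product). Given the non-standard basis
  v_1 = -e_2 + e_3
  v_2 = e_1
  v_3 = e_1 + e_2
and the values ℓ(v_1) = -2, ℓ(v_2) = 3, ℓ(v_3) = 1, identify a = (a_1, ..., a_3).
a = (3, -2, -4)

Write a = (a_1, ..., a_3) in the standard basis. For each basis vector v_i, ℓ(v_i) = <v_i, a> is a linear equation in the a_j's. Collect the n equations into a matrix system V a = ℓ, where row i of V is v_i (expressed in the standard basis). Since V is invertible (lower-triangular with 1s on the diagonal, up to permutation), solve by back-substitution:
  V =
[[0, -1, 1],
 [1, 0, 0],
 [1, 1, 0]]
  V a = (-2, 3, 1)
Solving gives a = (3, -2, -4).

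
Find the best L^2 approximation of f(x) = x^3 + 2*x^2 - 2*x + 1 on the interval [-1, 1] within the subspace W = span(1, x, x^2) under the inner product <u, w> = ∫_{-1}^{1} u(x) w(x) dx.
g(x) = 2*x^2 - 7*x/5 + 1

The best approximation g ∈ W is the orthogonal projection of f onto W. Writing g = a_0 + a_1 x + a_2 x^2, the coefficients solve the normal equations G · a = b where
  G_{ij} = <φ_i, φ_j> and b_i = <f, φ_i>, with φ_0 = 1, φ_1 = x, φ_2 = x^2.
G =
  [2, 0, 2/3]
  [0, 2/3, 0]
  [2/3, 0, 2/5],
b = (10/3, -14/15, 22/15).
Solving gives a_0 = 1, a_1 = -7/5, a_2 = 2, so
  g(x) = 2*x^2 - 7*x/5 + 1.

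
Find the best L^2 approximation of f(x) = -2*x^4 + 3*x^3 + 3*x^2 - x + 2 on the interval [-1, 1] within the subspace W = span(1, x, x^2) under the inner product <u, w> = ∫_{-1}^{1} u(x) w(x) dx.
g(x) = 9*x^2/7 + 4*x/5 + 76/35

The best approximation g ∈ W is the orthogonal projection of f onto W. Writing g = a_0 + a_1 x + a_2 x^2, the coefficients solve the normal equations G · a = b where
  G_{ij} = <φ_i, φ_j> and b_i = <f, φ_i>, with φ_0 = 1, φ_1 = x, φ_2 = x^2.
G =
  [2, 0, 2/3]
  [0, 2/3, 0]
  [2/3, 0, 2/5],
b = (26/5, 8/15, 206/105).
Solving gives a_0 = 76/35, a_1 = 4/5, a_2 = 9/7, so
  g(x) = 9*x^2/7 + 4*x/5 + 76/35.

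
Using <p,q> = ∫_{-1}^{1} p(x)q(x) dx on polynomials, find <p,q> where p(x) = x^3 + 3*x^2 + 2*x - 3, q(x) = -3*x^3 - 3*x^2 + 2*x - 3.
<p,q> = 1534/105

Expand the product: p(x)·q(x) = -3*x^6 - 12*x^5 - 13*x^4 + 6*x^3 + 4*x^2 - 12*x + 9.
∫_{-1}^{1} of each monomial x^k gives [2/(k+1) if k even, 0 if k odd]. Integrating term-by-term (or equivalently evaluating the antiderivative F(x) = -3*x^7/7 - 2*x^6 - 13*x^5/5 + 3*x^4/2 + 4*x^3/3 - 6*x^2 + 9*x at the endpoints):
  F(1) − F(−1) = 169/210 − (-2899/210) = 1534/105.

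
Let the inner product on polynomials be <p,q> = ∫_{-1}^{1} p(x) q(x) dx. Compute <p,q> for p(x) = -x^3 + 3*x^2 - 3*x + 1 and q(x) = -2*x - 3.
<p,q> = -36/5

Expand the product: p(x)·q(x) = 2*x^4 - 3*x^3 - 3*x^2 + 7*x - 3.
∫_{-1}^{1} of each monomial x^k gives [2/(k+1) if k even, 0 if k odd]. Integrating term-by-term (or equivalently evaluating the antiderivative F(x) = 2*x^5/5 - 3*x^4/4 - x^3 + 7*x^2/2 - 3*x at the endpoints):
  F(1) − F(−1) = -17/20 − (127/20) = -36/5.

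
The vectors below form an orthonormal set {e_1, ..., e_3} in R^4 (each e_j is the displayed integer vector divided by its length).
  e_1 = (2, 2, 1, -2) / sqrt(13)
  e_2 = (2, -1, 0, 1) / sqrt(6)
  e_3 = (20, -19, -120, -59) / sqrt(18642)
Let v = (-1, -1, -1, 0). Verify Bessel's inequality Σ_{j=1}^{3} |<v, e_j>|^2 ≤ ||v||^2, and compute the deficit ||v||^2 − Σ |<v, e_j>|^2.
Σ |<v, e_j>|^2 = 681/239; ||v||^2 = 3; deficit = 36/239

Write each e_j = u_j / sqrt(<u_j, u_j>) where u_j is the displayed integer vector. Then <v, e_j> = <v, u_j> / sqrt(<u_j, u_j>), so |<v, e_j>|^2 = <v, u_j>^2 / <u_j, u_j>.
Coefficients: <v, e_1> = -5/sqrt(13), <v, e_2> = -1/sqrt(6), <v, e_3> = 119/sqrt(18642).
Square and sum: Σ |<v, e_j>|^2 = 681/239.
Compute ||v||^2 = v·v = 3.
Deficit = 3 − 681/239 = 36/239 ≥ 0, confirming Bessel's inequality. (The deficit equals ||v − Σ <v,e_j> e_j||^2, the squared distance from v to span{e_j}.)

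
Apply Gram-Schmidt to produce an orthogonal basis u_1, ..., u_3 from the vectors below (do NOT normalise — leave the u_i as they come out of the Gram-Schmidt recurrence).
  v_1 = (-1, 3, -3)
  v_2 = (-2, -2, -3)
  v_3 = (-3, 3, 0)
Orthogonal basis:
  u_1 = (-1, 3, -3)
  u_2 = (-33/19, -53/19, -42/19)
  u_3 = (-405/149, 81/149, 216/149)

Apply the Gram-Schmidt recurrence
  u_1 = v_1
  u_i = v_i − Σ_{j<i} ((v_i · u_j) / (u_j · u_j)) · u_j.

Step by step this gives:
  u_1 = (-1, 3, -3)
  u_2 = (-33/19, -53/19, -42/19)
  u_3 = (-405/149, 81/149, 216/149)

Orthogonality check:
  u_2 · u_1 = 0 (should be 0)
  u_3 · u_1 = 0 (should be 0)
  u_3 · u_2 = 0 (should be 0)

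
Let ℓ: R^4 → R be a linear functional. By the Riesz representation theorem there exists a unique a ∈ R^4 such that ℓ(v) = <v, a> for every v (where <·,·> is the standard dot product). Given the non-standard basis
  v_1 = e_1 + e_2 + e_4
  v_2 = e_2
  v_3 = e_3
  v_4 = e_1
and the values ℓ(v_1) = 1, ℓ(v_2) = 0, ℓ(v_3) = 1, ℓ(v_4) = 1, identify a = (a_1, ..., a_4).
a = (1, 0, 1, 0)

Write a = (a_1, ..., a_4) in the standard basis. For each basis vector v_i, ℓ(v_i) = <v_i, a> is a linear equation in the a_j's. Collect the n equations into a matrix system V a = ℓ, where row i of V is v_i (expressed in the standard basis). Since V is invertible (lower-triangular with 1s on the diagonal, up to permutation), solve by back-substitution:
  V =
[[1, 1, 0, 1],
 [0, 1, 0, 0],
 [0, 0, 1, 0],
 [1, 0, 0, 0]]
  V a = (1, 0, 1, 1)
Solving gives a = (1, 0, 1, 0).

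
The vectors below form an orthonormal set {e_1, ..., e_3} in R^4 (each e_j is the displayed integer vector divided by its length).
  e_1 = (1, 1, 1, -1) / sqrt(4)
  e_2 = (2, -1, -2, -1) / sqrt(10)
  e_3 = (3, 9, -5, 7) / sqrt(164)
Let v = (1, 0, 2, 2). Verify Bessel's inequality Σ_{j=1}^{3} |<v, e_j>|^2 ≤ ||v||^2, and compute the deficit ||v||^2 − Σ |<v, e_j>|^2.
Σ |<v, e_j>|^2 = 881/410; ||v||^2 = 9; deficit = 2809/410

Write each e_j = u_j / sqrt(<u_j, u_j>) where u_j is the displayed integer vector. Then <v, e_j> = <v, u_j> / sqrt(<u_j, u_j>), so |<v, e_j>|^2 = <v, u_j>^2 / <u_j, u_j>.
Coefficients: <v, e_1> = 1/sqrt(4), <v, e_2> = -4/sqrt(10), <v, e_3> = 7/sqrt(164).
Square and sum: Σ |<v, e_j>|^2 = 881/410.
Compute ||v||^2 = v·v = 9.
Deficit = 9 − 881/410 = 2809/410 ≥ 0, confirming Bessel's inequality. (The deficit equals ||v − Σ <v,e_j> e_j||^2, the squared distance from v to span{e_j}.)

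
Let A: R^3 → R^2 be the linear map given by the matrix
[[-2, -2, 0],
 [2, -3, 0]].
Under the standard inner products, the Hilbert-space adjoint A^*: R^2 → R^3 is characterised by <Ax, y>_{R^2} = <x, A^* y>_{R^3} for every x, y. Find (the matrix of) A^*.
A^* = A^T =
[[-2, 2],
 [-2, -3],
 [0, 0]]

For real matrices with standard dot products, the defining identity <Ax, y> = <x, A^* y> gives (Ax)^T y = x^T (A^*) y, i.e. x^T A^T y = x^T (A^*) y. Since this holds for all x, y, we must have A^* = A^T. Therefore
A^* =
[[-2, 2],
 [-2, -3],
 [0, 0]].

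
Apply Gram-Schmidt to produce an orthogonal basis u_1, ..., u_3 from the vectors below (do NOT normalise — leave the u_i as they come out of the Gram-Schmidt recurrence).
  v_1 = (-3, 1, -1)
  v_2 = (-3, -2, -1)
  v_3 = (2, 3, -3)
Orthogonal basis:
  u_1 = (-3, 1, -1)
  u_2 = (-9/11, -30/11, -3/11)
  u_3 = (11/10, 0, -33/10)

Apply the Gram-Schmidt recurrence
  u_1 = v_1
  u_i = v_i − Σ_{j<i} ((v_i · u_j) / (u_j · u_j)) · u_j.

Step by step this gives:
  u_1 = (-3, 1, -1)
  u_2 = (-9/11, -30/11, -3/11)
  u_3 = (11/10, 0, -33/10)

Orthogonality check:
  u_2 · u_1 = 0 (should be 0)
  u_3 · u_1 = 0 (should be 0)
  u_3 · u_2 = 0 (should be 0)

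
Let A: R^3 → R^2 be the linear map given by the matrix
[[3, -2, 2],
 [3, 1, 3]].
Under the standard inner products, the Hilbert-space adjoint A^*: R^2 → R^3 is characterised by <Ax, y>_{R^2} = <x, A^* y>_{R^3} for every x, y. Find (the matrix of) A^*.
A^* = A^T =
[[3, 3],
 [-2, 1],
 [2, 3]]

For real matrices with standard dot products, the defining identity <Ax, y> = <x, A^* y> gives (Ax)^T y = x^T (A^*) y, i.e. x^T A^T y = x^T (A^*) y. Since this holds for all x, y, we must have A^* = A^T. Therefore
A^* =
[[3, 3],
 [-2, 1],
 [2, 3]].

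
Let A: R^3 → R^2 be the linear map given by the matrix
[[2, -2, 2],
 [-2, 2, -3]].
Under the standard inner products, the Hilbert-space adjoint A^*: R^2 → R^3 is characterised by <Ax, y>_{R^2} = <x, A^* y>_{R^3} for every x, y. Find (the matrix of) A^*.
A^* = A^T =
[[2, -2],
 [-2, 2],
 [2, -3]]

For real matrices with standard dot products, the defining identity <Ax, y> = <x, A^* y> gives (Ax)^T y = x^T (A^*) y, i.e. x^T A^T y = x^T (A^*) y. Since this holds for all x, y, we must have A^* = A^T. Therefore
A^* =
[[2, -2],
 [-2, 2],
 [2, -3]].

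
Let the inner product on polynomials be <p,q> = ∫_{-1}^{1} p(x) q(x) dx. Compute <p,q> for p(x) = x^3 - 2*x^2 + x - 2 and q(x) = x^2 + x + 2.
<p,q> = -176/15

Expand the product: p(x)·q(x) = x^5 - x^4 + x^3 - 5*x^2 - 4.
∫_{-1}^{1} of each monomial x^k gives [2/(k+1) if k even, 0 if k odd]. Integrating term-by-term (or equivalently evaluating the antiderivative F(x) = x^6/6 - x^5/5 + x^4/4 - 5*x^3/3 - 4*x at the endpoints):
  F(1) − F(−1) = -109/20 − (377/60) = -176/15.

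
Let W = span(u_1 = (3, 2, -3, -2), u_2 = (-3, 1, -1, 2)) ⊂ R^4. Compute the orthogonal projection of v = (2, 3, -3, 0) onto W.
proj_W(v) = (441/326, 399/163, -1113/326, -147/163)

Set up U = [u_1 | ... | u_2] ∈ R^(4×2). The projector onto W = col(U) is P = U (U^T U)^(-1) U^T.
Compute U^T U =
  [26, -8]
  [-8, 15],
and U^T v = (21, 0).
Solve U^T U · c = U^T v for the coefficients: c = (315/326, 84/163). The projection is proj_W(v) = U c.
Check: (v - proj_W(v)) · u_1 = 0  (should be 0).
Check: (v - proj_W(v)) · u_2 = 0  (should be 0).
Result: proj_W(v) = (441/326, 399/163, -1113/326, -147/163).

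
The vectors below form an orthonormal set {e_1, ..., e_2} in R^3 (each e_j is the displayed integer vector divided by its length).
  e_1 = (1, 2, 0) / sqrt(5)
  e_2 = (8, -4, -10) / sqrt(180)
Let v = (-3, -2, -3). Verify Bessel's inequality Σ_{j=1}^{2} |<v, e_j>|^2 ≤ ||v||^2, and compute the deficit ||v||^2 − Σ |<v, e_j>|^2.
Σ |<v, e_j>|^2 = 98/9; ||v||^2 = 22; deficit = 100/9

Write each e_j = u_j / sqrt(<u_j, u_j>) where u_j is the displayed integer vector. Then <v, e_j> = <v, u_j> / sqrt(<u_j, u_j>), so |<v, e_j>|^2 = <v, u_j>^2 / <u_j, u_j>.
Coefficients: <v, e_1> = -7/sqrt(5), <v, e_2> = 14/sqrt(180).
Square and sum: Σ |<v, e_j>|^2 = 98/9.
Compute ||v||^2 = v·v = 22.
Deficit = 22 − 98/9 = 100/9 ≥ 0, confirming Bessel's inequality. (The deficit equals ||v − Σ <v,e_j> e_j||^2, the squared distance from v to span{e_j}.)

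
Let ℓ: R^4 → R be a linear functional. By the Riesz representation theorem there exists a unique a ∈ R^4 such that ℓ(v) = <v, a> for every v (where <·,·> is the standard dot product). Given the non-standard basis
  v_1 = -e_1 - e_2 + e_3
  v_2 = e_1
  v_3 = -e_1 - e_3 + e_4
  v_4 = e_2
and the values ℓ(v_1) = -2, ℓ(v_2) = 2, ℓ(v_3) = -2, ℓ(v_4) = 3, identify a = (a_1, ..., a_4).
a = (2, 3, 3, 3)

Write a = (a_1, ..., a_4) in the standard basis. For each basis vector v_i, ℓ(v_i) = <v_i, a> is a linear equation in the a_j's. Collect the n equations into a matrix system V a = ℓ, where row i of V is v_i (expressed in the standard basis). Since V is invertible (lower-triangular with 1s on the diagonal, up to permutation), solve by back-substitution:
  V =
[[-1, -1, 1, 0],
 [1, 0, 0, 0],
 [-1, 0, -1, 1],
 [0, 1, 0, 0]]
  V a = (-2, 2, -2, 3)
Solving gives a = (2, 3, 3, 3).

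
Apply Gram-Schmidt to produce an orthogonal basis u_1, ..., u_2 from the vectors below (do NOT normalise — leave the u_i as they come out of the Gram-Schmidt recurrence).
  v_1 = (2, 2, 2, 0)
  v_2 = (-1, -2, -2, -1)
Orthogonal basis:
  u_1 = (2, 2, 2, 0)
  u_2 = (2/3, -1/3, -1/3, -1)

Apply the Gram-Schmidt recurrence
  u_1 = v_1
  u_i = v_i − Σ_{j<i} ((v_i · u_j) / (u_j · u_j)) · u_j.

Step by step this gives:
  u_1 = (2, 2, 2, 0)
  u_2 = (2/3, -1/3, -1/3, -1)

Orthogonality check:
  u_2 · u_1 = 0 (should be 0)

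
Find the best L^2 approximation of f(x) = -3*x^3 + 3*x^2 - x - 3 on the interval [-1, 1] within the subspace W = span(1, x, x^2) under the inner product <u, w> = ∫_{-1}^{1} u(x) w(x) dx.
g(x) = 3*x^2 - 14*x/5 - 3

The best approximation g ∈ W is the orthogonal projection of f onto W. Writing g = a_0 + a_1 x + a_2 x^2, the coefficients solve the normal equations G · a = b where
  G_{ij} = <φ_i, φ_j> and b_i = <f, φ_i>, with φ_0 = 1, φ_1 = x, φ_2 = x^2.
G =
  [2, 0, 2/3]
  [0, 2/3, 0]
  [2/3, 0, 2/5],
b = (-4, -28/15, -4/5).
Solving gives a_0 = -3, a_1 = -14/5, a_2 = 3, so
  g(x) = 3*x^2 - 14*x/5 - 3.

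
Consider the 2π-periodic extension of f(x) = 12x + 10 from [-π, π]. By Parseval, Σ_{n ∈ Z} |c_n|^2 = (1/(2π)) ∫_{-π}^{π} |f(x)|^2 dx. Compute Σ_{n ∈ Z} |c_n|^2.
Σ |c_n|^2 = 48π^2 + 100

Expand and integrate term by term over [-π, π]:
  ∫ (12x)^2 dx = 144·(2π^3/3); ∫ 2·12·(10)·x dx = 0 (odd integrand); ∫ 10^2 dx = 100·2π.
So (1/(2π)) ∫_{-π}^{π} (12x + 10)^2 dx = 144π^2/3 + 100 = 48π^2 + 100.
Parseval ⇒ Σ |c_n|^2 = 48π^2 + 100.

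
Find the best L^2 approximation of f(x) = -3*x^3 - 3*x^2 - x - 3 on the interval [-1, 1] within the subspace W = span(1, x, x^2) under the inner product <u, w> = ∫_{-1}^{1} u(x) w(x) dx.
g(x) = -3*x^2 - 14*x/5 - 3

The best approximation g ∈ W is the orthogonal projection of f onto W. Writing g = a_0 + a_1 x + a_2 x^2, the coefficients solve the normal equations G · a = b where
  G_{ij} = <φ_i, φ_j> and b_i = <f, φ_i>, with φ_0 = 1, φ_1 = x, φ_2 = x^2.
G =
  [2, 0, 2/3]
  [0, 2/3, 0]
  [2/3, 0, 2/5],
b = (-8, -28/15, -16/5).
Solving gives a_0 = -3, a_1 = -14/5, a_2 = -3, so
  g(x) = -3*x^2 - 14*x/5 - 3.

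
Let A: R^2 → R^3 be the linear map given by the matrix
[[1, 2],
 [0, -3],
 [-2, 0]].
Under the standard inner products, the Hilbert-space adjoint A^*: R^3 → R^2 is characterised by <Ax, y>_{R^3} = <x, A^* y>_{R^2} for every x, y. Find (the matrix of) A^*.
A^* = A^T =
[[1, 0, -2],
 [2, -3, 0]]

For real matrices with standard dot products, the defining identity <Ax, y> = <x, A^* y> gives (Ax)^T y = x^T (A^*) y, i.e. x^T A^T y = x^T (A^*) y. Since this holds for all x, y, we must have A^* = A^T. Therefore
A^* =
[[1, 0, -2],
 [2, -3, 0]].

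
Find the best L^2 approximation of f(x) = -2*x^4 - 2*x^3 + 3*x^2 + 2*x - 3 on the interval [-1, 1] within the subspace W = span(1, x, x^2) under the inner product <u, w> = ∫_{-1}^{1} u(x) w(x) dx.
g(x) = 9*x^2/7 + 4*x/5 - 99/35

The best approximation g ∈ W is the orthogonal projection of f onto W. Writing g = a_0 + a_1 x + a_2 x^2, the coefficients solve the normal equations G · a = b where
  G_{ij} = <φ_i, φ_j> and b_i = <f, φ_i>, with φ_0 = 1, φ_1 = x, φ_2 = x^2.
G =
  [2, 0, 2/3]
  [0, 2/3, 0]
  [2/3, 0, 2/5],
b = (-24/5, 8/15, -48/35).
Solving gives a_0 = -99/35, a_1 = 4/5, a_2 = 9/7, so
  g(x) = 9*x^2/7 + 4*x/5 - 99/35.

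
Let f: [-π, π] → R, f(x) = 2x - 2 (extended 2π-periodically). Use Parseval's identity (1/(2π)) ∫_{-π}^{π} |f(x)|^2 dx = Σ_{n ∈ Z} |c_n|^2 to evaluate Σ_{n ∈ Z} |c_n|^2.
Σ |c_n|^2 = 4π^2/3 + 4

Expand and integrate term by term over [-π, π]:
  ∫ (2x)^2 dx = 4·(2π^3/3); ∫ 2·2·(-2)·x dx = 0 (odd integrand); ∫ (-2)^2 dx = 4·2π.
So (1/(2π)) ∫_{-π}^{π} (2x - 2)^2 dx = 4π^2/3 + 4 = 4π^2/3 + 4.
Parseval ⇒ Σ |c_n|^2 = 4π^2/3 + 4.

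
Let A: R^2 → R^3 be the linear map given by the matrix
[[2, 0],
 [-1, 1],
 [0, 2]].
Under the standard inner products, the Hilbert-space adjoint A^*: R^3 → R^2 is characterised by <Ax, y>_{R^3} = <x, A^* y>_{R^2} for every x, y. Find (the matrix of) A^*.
A^* = A^T =
[[2, -1, 0],
 [0, 1, 2]]

For real matrices with standard dot products, the defining identity <Ax, y> = <x, A^* y> gives (Ax)^T y = x^T (A^*) y, i.e. x^T A^T y = x^T (A^*) y. Since this holds for all x, y, we must have A^* = A^T. Therefore
A^* =
[[2, -1, 0],
 [0, 1, 2]].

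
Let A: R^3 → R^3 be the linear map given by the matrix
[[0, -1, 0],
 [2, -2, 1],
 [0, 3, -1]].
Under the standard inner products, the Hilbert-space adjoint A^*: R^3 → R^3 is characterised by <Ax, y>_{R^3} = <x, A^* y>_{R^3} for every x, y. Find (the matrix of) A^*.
A^* = A^T =
[[0, 2, 0],
 [-1, -2, 3],
 [0, 1, -1]]

For real matrices with standard dot products, the defining identity <Ax, y> = <x, A^* y> gives (Ax)^T y = x^T (A^*) y, i.e. x^T A^T y = x^T (A^*) y. Since this holds for all x, y, we must have A^* = A^T. Therefore
A^* =
[[0, 2, 0],
 [-1, -2, 3],
 [0, 1, -1]].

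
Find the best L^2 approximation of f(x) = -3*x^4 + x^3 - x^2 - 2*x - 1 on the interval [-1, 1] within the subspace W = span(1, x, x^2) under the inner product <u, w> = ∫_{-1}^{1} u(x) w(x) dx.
g(x) = -25*x^2/7 - 7*x/5 - 26/35

The best approximation g ∈ W is the orthogonal projection of f onto W. Writing g = a_0 + a_1 x + a_2 x^2, the coefficients solve the normal equations G · a = b where
  G_{ij} = <φ_i, φ_j> and b_i = <f, φ_i>, with φ_0 = 1, φ_1 = x, φ_2 = x^2.
G =
  [2, 0, 2/3]
  [0, 2/3, 0]
  [2/3, 0, 2/5],
b = (-58/15, -14/15, -202/105).
Solving gives a_0 = -26/35, a_1 = -7/5, a_2 = -25/7, so
  g(x) = -25*x^2/7 - 7*x/5 - 26/35.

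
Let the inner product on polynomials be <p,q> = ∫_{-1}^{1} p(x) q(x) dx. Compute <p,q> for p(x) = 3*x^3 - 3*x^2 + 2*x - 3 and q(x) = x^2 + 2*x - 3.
<p,q> = 388/15

Expand the product: p(x)·q(x) = 3*x^5 + 3*x^4 - 13*x^3 + 10*x^2 - 12*x + 9.
∫_{-1}^{1} of each monomial x^k gives [2/(k+1) if k even, 0 if k odd]. Integrating term-by-term (or equivalently evaluating the antiderivative F(x) = x^6/2 + 3*x^5/5 - 13*x^4/4 + 10*x^3/3 - 6*x^2 + 9*x at the endpoints):
  F(1) − F(−1) = 251/60 − (-1301/60) = 388/15.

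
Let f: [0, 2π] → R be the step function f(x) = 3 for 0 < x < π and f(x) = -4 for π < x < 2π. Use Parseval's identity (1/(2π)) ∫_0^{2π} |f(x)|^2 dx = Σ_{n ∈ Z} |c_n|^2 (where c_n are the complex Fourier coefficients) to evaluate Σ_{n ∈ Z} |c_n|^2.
Σ |c_n|^2 = 25/2

Parseval equates the L^2 energy of f (normalised by 1/(2π)) with the ℓ^2 sum of its Fourier coefficients: (1/(2π)) ∫_0^{2π} |f|^2 = Σ |c_n|^2.
Compute the left side: (1/(2π)) [∫_0^π 3^2 dx + ∫_π^{2π} (-4)^2 dx] = (1/(2π)) · (9π + 16π) = (9 + 16)/2 = 25/2.
So Σ_{n ∈ Z} |c_n|^2 = 25/2.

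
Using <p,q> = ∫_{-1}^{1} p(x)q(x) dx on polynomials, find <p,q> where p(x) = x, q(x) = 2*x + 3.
<p,q> = 4/3

Expand the product: p(x)·q(x) = 2*x^2 + 3*x.
∫_{-1}^{1} of each monomial x^k gives [2/(k+1) if k even, 0 if k odd]. Integrating term-by-term (or equivalently evaluating the antiderivative F(x) = 2*x^3/3 + 3*x^2/2 at the endpoints):
  F(1) − F(−1) = 13/6 − (5/6) = 4/3.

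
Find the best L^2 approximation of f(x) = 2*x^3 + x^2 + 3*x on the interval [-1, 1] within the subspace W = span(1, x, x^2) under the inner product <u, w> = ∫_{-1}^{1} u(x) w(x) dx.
g(x) = x^2 + 21*x/5

The best approximation g ∈ W is the orthogonal projection of f onto W. Writing g = a_0 + a_1 x + a_2 x^2, the coefficients solve the normal equations G · a = b where
  G_{ij} = <φ_i, φ_j> and b_i = <f, φ_i>, with φ_0 = 1, φ_1 = x, φ_2 = x^2.
G =
  [2, 0, 2/3]
  [0, 2/3, 0]
  [2/3, 0, 2/5],
b = (2/3, 14/5, 2/5).
Solving gives a_0 = 0, a_1 = 21/5, a_2 = 1, so
  g(x) = x^2 + 21*x/5.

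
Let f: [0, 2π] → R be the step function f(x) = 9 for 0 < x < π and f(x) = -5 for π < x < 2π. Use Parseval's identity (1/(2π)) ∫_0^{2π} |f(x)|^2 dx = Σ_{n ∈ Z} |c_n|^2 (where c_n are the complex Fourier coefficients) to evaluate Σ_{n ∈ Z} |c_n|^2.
Σ |c_n|^2 = 53

Parseval equates the L^2 energy of f (normalised by 1/(2π)) with the ℓ^2 sum of its Fourier coefficients: (1/(2π)) ∫_0^{2π} |f|^2 = Σ |c_n|^2.
Compute the left side: (1/(2π)) [∫_0^π 9^2 dx + ∫_π^{2π} (-5)^2 dx] = (1/(2π)) · (81π + 25π) = (81 + 25)/2 = 53.
So Σ_{n ∈ Z} |c_n|^2 = 53.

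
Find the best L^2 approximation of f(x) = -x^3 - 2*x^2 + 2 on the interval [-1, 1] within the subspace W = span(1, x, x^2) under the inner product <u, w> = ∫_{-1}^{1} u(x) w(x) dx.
g(x) = -2*x^2 - 3*x/5 + 2

The best approximation g ∈ W is the orthogonal projection of f onto W. Writing g = a_0 + a_1 x + a_2 x^2, the coefficients solve the normal equations G · a = b where
  G_{ij} = <φ_i, φ_j> and b_i = <f, φ_i>, with φ_0 = 1, φ_1 = x, φ_2 = x^2.
G =
  [2, 0, 2/3]
  [0, 2/3, 0]
  [2/3, 0, 2/5],
b = (8/3, -2/5, 8/15).
Solving gives a_0 = 2, a_1 = -3/5, a_2 = -2, so
  g(x) = -2*x^2 - 3*x/5 + 2.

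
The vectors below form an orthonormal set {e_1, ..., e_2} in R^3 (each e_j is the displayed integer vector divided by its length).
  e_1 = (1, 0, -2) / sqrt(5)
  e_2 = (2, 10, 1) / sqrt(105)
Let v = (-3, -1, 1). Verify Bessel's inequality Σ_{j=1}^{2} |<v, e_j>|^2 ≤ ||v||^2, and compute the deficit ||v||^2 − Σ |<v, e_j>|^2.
Σ |<v, e_j>|^2 = 50/7; ||v||^2 = 11; deficit = 27/7

Write each e_j = u_j / sqrt(<u_j, u_j>) where u_j is the displayed integer vector. Then <v, e_j> = <v, u_j> / sqrt(<u_j, u_j>), so |<v, e_j>|^2 = <v, u_j>^2 / <u_j, u_j>.
Coefficients: <v, e_1> = -5/sqrt(5), <v, e_2> = -15/sqrt(105).
Square and sum: Σ |<v, e_j>|^2 = 50/7.
Compute ||v||^2 = v·v = 11.
Deficit = 11 − 50/7 = 27/7 ≥ 0, confirming Bessel's inequality. (The deficit equals ||v − Σ <v,e_j> e_j||^2, the squared distance from v to span{e_j}.)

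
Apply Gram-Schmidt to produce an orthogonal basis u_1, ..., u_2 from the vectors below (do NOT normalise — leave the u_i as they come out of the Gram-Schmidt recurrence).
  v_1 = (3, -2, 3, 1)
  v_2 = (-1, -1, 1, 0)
Orthogonal basis:
  u_1 = (3, -2, 3, 1)
  u_2 = (-29/23, -19/23, 17/23, -2/23)

Apply the Gram-Schmidt recurrence
  u_1 = v_1
  u_i = v_i − Σ_{j<i} ((v_i · u_j) / (u_j · u_j)) · u_j.

Step by step this gives:
  u_1 = (3, -2, 3, 1)
  u_2 = (-29/23, -19/23, 17/23, -2/23)

Orthogonality check:
  u_2 · u_1 = 0 (should be 0)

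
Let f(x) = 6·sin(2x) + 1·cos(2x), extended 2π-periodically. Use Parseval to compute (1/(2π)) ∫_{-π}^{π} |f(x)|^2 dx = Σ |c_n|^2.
Σ |c_n|^2 = 37/2

Expand |f|^2 and use orthogonality of {sin(nx), cos(mx)} on [-π, π]:
  ∫_{-π}^{π} sin(nx)^2 dx = π, ∫ cos(mx)^2 dx = π, and cross terms integrate to 0.
So ∫_{-π}^{π} f(x)^2 dx = 6^2 · π + 1^2 · π = (36 + 1)π.
Divide by 2π: (36 + 1)/2 = 37/2.
By Parseval, this equals Σ |c_n|^2.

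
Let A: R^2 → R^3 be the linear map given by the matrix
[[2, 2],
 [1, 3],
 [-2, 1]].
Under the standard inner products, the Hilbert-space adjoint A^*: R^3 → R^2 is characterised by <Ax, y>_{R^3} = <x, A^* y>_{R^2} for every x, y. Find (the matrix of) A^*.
A^* = A^T =
[[2, 1, -2],
 [2, 3, 1]]

For real matrices with standard dot products, the defining identity <Ax, y> = <x, A^* y> gives (Ax)^T y = x^T (A^*) y, i.e. x^T A^T y = x^T (A^*) y. Since this holds for all x, y, we must have A^* = A^T. Therefore
A^* =
[[2, 1, -2],
 [2, 3, 1]].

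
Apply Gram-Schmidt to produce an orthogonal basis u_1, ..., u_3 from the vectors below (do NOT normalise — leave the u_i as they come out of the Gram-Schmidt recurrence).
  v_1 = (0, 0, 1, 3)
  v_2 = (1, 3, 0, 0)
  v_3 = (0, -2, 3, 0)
Orthogonal basis:
  u_1 = (0, 0, 1, 3)
  u_2 = (1, 3, 0, 0)
  u_3 = (3/5, -1/5, 27/10, -9/10)

Apply the Gram-Schmidt recurrence
  u_1 = v_1
  u_i = v_i − Σ_{j<i} ((v_i · u_j) / (u_j · u_j)) · u_j.

Step by step this gives:
  u_1 = (0, 0, 1, 3)
  u_2 = (1, 3, 0, 0)
  u_3 = (3/5, -1/5, 27/10, -9/10)

Orthogonality check:
  u_2 · u_1 = 0 (should be 0)
  u_3 · u_1 = 0 (should be 0)
  u_3 · u_2 = 0 (should be 0)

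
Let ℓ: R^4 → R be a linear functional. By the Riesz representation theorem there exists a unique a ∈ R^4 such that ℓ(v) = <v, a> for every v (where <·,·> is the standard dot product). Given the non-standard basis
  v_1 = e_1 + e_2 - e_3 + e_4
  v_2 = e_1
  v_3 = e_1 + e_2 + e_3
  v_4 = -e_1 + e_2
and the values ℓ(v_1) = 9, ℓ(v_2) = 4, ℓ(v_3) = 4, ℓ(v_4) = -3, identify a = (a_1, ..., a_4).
a = (4, 1, -1, 3)

Write a = (a_1, ..., a_4) in the standard basis. For each basis vector v_i, ℓ(v_i) = <v_i, a> is a linear equation in the a_j's. Collect the n equations into a matrix system V a = ℓ, where row i of V is v_i (expressed in the standard basis). Since V is invertible (lower-triangular with 1s on the diagonal, up to permutation), solve by back-substitution:
  V =
[[1, 1, -1, 1],
 [1, 0, 0, 0],
 [1, 1, 1, 0],
 [-1, 1, 0, 0]]
  V a = (9, 4, 4, -3)
Solving gives a = (4, 1, -1, 3).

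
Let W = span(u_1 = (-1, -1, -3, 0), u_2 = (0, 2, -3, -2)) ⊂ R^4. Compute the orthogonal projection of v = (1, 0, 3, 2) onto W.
proj_W(v) = (79/138, -67/138, 76/23, 73/69)

Set up U = [u_1 | ... | u_2] ∈ R^(4×2). The projector onto W = col(U) is P = U (U^T U)^(-1) U^T.
Compute U^T U =
  [11, 7]
  [7, 17],
and U^T v = (-10, -13).
Solve U^T U · c = U^T v for the coefficients: c = (-79/138, -73/138). The projection is proj_W(v) = U c.
Check: (v - proj_W(v)) · u_1 = 0  (should be 0).
Check: (v - proj_W(v)) · u_2 = 0  (should be 0).
Result: proj_W(v) = (79/138, -67/138, 76/23, 73/69).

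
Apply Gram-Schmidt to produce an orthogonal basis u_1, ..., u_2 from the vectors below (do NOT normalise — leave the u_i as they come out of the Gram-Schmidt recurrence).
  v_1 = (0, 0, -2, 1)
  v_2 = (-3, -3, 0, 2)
Orthogonal basis:
  u_1 = (0, 0, -2, 1)
  u_2 = (-3, -3, 4/5, 8/5)

Apply the Gram-Schmidt recurrence
  u_1 = v_1
  u_i = v_i − Σ_{j<i} ((v_i · u_j) / (u_j · u_j)) · u_j.

Step by step this gives:
  u_1 = (0, 0, -2, 1)
  u_2 = (-3, -3, 4/5, 8/5)

Orthogonality check:
  u_2 · u_1 = 0 (should be 0)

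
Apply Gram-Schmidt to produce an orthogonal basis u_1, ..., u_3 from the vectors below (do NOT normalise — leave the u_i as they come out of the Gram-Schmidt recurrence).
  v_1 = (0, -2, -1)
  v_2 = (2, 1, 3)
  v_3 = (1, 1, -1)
Orthogonal basis:
  u_1 = (0, -2, -1)
  u_2 = (2, -1, 2)
  u_3 = (11/9, 22/45, -44/45)

Apply the Gram-Schmidt recurrence
  u_1 = v_1
  u_i = v_i − Σ_{j<i} ((v_i · u_j) / (u_j · u_j)) · u_j.

Step by step this gives:
  u_1 = (0, -2, -1)
  u_2 = (2, -1, 2)
  u_3 = (11/9, 22/45, -44/45)

Orthogonality check:
  u_2 · u_1 = 0 (should be 0)
  u_3 · u_1 = 0 (should be 0)
  u_3 · u_2 = 0 (should be 0)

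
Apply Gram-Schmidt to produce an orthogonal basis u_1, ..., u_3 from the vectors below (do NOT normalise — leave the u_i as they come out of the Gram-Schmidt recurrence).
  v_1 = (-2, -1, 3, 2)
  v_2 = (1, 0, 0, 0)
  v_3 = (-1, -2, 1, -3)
Orthogonal basis:
  u_1 = (-2, -1, 3, 2)
  u_2 = (7/9, -1/9, 1/3, 2/9)
  u_3 = (0, -29/14, 17/14, -20/7)

Apply the Gram-Schmidt recurrence
  u_1 = v_1
  u_i = v_i − Σ_{j<i} ((v_i · u_j) / (u_j · u_j)) · u_j.

Step by step this gives:
  u_1 = (-2, -1, 3, 2)
  u_2 = (7/9, -1/9, 1/3, 2/9)
  u_3 = (0, -29/14, 17/14, -20/7)

Orthogonality check:
  u_2 · u_1 = 0 (should be 0)
  u_3 · u_1 = 0 (should be 0)
  u_3 · u_2 = 0 (should be 0)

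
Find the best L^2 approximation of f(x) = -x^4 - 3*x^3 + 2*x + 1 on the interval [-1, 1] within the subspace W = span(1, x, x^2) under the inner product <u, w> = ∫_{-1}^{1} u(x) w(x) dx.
g(x) = -6*x^2/7 + x/5 + 38/35

The best approximation g ∈ W is the orthogonal projection of f onto W. Writing g = a_0 + a_1 x + a_2 x^2, the coefficients solve the normal equations G · a = b where
  G_{ij} = <φ_i, φ_j> and b_i = <f, φ_i>, with φ_0 = 1, φ_1 = x, φ_2 = x^2.
G =
  [2, 0, 2/3]
  [0, 2/3, 0]
  [2/3, 0, 2/5],
b = (8/5, 2/15, 8/21).
Solving gives a_0 = 38/35, a_1 = 1/5, a_2 = -6/7, so
  g(x) = -6*x^2/7 + x/5 + 38/35.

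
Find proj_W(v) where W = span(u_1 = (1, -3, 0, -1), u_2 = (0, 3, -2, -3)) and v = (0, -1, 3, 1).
proj_W(v) = (-14/103, -138/103, 120/103, 194/103)

Set up U = [u_1 | ... | u_2] ∈ R^(4×2). The projector onto W = col(U) is P = U (U^T U)^(-1) U^T.
Compute U^T U =
  [11, -6]
  [-6, 22],
and U^T v = (2, -12).
Solve U^T U · c = U^T v for the coefficients: c = (-14/103, -60/103). The projection is proj_W(v) = U c.
Check: (v - proj_W(v)) · u_1 = 0  (should be 0).
Check: (v - proj_W(v)) · u_2 = 0  (should be 0).
Result: proj_W(v) = (-14/103, -138/103, 120/103, 194/103).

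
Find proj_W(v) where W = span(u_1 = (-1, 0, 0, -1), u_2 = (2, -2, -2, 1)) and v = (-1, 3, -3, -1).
proj_W(v) = (-1, 0, 0, -1)

Set up U = [u_1 | ... | u_2] ∈ R^(4×2). The projector onto W = col(U) is P = U (U^T U)^(-1) U^T.
Compute U^T U =
  [2, -3]
  [-3, 13],
and U^T v = (2, -3).
Solve U^T U · c = U^T v for the coefficients: c = (1, 0). The projection is proj_W(v) = U c.
Check: (v - proj_W(v)) · u_1 = 0  (should be 0).
Check: (v - proj_W(v)) · u_2 = 0  (should be 0).
Result: proj_W(v) = (-1, 0, 0, -1).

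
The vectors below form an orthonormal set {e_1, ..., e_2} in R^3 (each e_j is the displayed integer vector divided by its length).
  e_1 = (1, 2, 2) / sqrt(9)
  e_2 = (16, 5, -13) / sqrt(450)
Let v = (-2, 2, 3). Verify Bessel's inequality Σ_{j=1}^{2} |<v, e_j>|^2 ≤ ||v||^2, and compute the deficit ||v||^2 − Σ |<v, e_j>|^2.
Σ |<v, e_j>|^2 = 769/50; ||v||^2 = 17; deficit = 81/50

Write each e_j = u_j / sqrt(<u_j, u_j>) where u_j is the displayed integer vector. Then <v, e_j> = <v, u_j> / sqrt(<u_j, u_j>), so |<v, e_j>|^2 = <v, u_j>^2 / <u_j, u_j>.
Coefficients: <v, e_1> = 8/sqrt(9), <v, e_2> = -61/sqrt(450).
Square and sum: Σ |<v, e_j>|^2 = 769/50.
Compute ||v||^2 = v·v = 17.
Deficit = 17 − 769/50 = 81/50 ≥ 0, confirming Bessel's inequality. (The deficit equals ||v − Σ <v,e_j> e_j||^2, the squared distance from v to span{e_j}.)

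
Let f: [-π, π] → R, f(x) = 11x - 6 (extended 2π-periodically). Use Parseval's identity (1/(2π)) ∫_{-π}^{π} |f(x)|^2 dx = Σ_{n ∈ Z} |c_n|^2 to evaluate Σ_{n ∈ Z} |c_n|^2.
Σ |c_n|^2 = 121π^2/3 + 36

Expand and integrate term by term over [-π, π]:
  ∫ (11x)^2 dx = 121·(2π^3/3); ∫ 2·11·(-6)·x dx = 0 (odd integrand); ∫ (-6)^2 dx = 36·2π.
So (1/(2π)) ∫_{-π}^{π} (11x - 6)^2 dx = 121π^2/3 + 36 = 121π^2/3 + 36.
Parseval ⇒ Σ |c_n|^2 = 121π^2/3 + 36.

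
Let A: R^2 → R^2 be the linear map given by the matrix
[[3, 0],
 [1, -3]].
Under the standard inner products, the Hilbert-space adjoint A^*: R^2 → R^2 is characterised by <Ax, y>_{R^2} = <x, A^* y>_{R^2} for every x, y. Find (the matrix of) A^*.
A^* = A^T =
[[3, 1],
 [0, -3]]

For real matrices with standard dot products, the defining identity <Ax, y> = <x, A^* y> gives (Ax)^T y = x^T (A^*) y, i.e. x^T A^T y = x^T (A^*) y. Since this holds for all x, y, we must have A^* = A^T. Therefore
A^* =
[[3, 1],
 [0, -3]].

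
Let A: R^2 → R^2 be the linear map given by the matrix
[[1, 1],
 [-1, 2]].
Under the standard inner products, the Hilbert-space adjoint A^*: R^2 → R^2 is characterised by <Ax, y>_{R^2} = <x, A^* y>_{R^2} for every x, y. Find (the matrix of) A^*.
A^* = A^T =
[[1, -1],
 [1, 2]]

For real matrices with standard dot products, the defining identity <Ax, y> = <x, A^* y> gives (Ax)^T y = x^T (A^*) y, i.e. x^T A^T y = x^T (A^*) y. Since this holds for all x, y, we must have A^* = A^T. Therefore
A^* =
[[1, -1],
 [1, 2]].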